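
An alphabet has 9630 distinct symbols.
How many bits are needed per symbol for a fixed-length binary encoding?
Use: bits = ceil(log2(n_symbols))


log2(9630) = 13.2333
Bracket: 2^13 = 8192 < 9630 <= 2^14 = 16384
So ceil(log2(9630)) = 14

bits = ceil(log2(9630)) = ceil(13.2333) = 14 bits


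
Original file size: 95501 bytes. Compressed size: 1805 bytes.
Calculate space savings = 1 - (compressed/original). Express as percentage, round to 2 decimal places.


ratio = compressed/original = 1805/95501 = 0.0189
savings = 1 - ratio = 1 - 0.0189 = 0.9811
as a percentage: 0.9811 * 100 = 98.11%

Space savings = 1 - 1805/95501 = 98.11%


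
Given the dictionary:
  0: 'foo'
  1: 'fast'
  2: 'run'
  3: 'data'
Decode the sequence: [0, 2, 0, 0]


Look up each index in the dictionary:
  0 -> 'foo'
  2 -> 'run'
  0 -> 'foo'
  0 -> 'foo'

Decoded: "foo run foo foo"


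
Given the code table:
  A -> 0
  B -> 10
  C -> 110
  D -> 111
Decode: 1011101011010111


Decoding:
10 -> B
111 -> D
0 -> A
10 -> B
110 -> C
10 -> B
111 -> D


Result: BDABCBD


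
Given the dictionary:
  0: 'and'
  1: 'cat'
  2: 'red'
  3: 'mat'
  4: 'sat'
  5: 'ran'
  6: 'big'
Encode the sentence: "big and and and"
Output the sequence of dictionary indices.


Look up each word in the dictionary:
  'big' -> 6
  'and' -> 0
  'and' -> 0
  'and' -> 0

Encoded: [6, 0, 0, 0]


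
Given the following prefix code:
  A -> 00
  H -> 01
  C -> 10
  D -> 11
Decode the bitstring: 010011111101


Decoding step by step:
Bits 01 -> H
Bits 00 -> A
Bits 11 -> D
Bits 11 -> D
Bits 11 -> D
Bits 01 -> H


Decoded message: HADDDH


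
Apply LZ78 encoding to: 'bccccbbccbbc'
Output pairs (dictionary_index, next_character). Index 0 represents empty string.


LZ78 encoding steps:
Dictionary: {0: ''}
Step 1: w='' (idx 0), next='b' -> output (0, 'b'), add 'b' as idx 1
Step 2: w='' (idx 0), next='c' -> output (0, 'c'), add 'c' as idx 2
Step 3: w='c' (idx 2), next='c' -> output (2, 'c'), add 'cc' as idx 3
Step 4: w='c' (idx 2), next='b' -> output (2, 'b'), add 'cb' as idx 4
Step 5: w='b' (idx 1), next='c' -> output (1, 'c'), add 'bc' as idx 5
Step 6: w='cb' (idx 4), next='b' -> output (4, 'b'), add 'cbb' as idx 6
Step 7: w='c' (idx 2), end of input -> output (2, '')


Encoded: [(0, 'b'), (0, 'c'), (2, 'c'), (2, 'b'), (1, 'c'), (4, 'b'), (2, '')]


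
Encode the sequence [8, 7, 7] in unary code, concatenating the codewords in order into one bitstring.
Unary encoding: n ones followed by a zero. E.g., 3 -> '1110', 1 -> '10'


Encode each number as n ones followed by a terminating 0:
  8 -> 111111110 (9 bits)
  7 -> 11111110 (8 bits)
  7 -> 11111110 (8 bits)
Total length = 9 + 8 + 8 = 25 bits.

Unary([8, 7, 7]) = 1111111101111111011111110 (25 bits)


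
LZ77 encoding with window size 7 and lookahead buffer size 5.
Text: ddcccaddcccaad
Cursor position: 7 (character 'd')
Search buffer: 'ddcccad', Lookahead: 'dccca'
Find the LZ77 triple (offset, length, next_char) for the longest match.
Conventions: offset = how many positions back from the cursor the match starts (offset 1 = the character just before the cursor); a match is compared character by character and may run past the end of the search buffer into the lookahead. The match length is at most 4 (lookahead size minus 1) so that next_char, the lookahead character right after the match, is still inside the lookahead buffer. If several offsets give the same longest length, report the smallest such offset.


Try each offset into the search buffer:
  offset=1 (pos 6, char 'd'): match length 1
  offset=2 (pos 5, char 'a'): match length 0
  offset=3 (pos 4, char 'c'): match length 0
  offset=4 (pos 3, char 'c'): match length 0
  offset=5 (pos 2, char 'c'): match length 0
  offset=6 (pos 1, char 'd'): match length 4
  offset=7 (pos 0, char 'd'): match length 1
Longest match has length 4 at offset 6.
next_char = character at position 7 + 4 = 11 -> 'a'

Best match: offset=6, length=4 (matching 'dccc' starting at position 1)
LZ77 triple: (6, 4, 'a')


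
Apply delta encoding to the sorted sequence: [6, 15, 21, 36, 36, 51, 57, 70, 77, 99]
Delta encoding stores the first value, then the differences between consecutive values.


First value: 6
Deltas:
  15 - 6 = 9
  21 - 15 = 6
  36 - 21 = 15
  36 - 36 = 0
  51 - 36 = 15
  57 - 51 = 6
  70 - 57 = 13
  77 - 70 = 7
  99 - 77 = 22


Delta encoded: [6, 9, 6, 15, 0, 15, 6, 13, 7, 22]


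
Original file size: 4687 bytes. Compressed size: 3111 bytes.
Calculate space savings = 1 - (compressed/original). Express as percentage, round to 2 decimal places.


ratio = compressed/original = 3111/4687 = 0.663751
savings = 1 - ratio = 1 - 0.663751 = 0.336249
as a percentage: 0.336249 * 100 = 33.62%

Space savings = 1 - 3111/4687 = 33.62%


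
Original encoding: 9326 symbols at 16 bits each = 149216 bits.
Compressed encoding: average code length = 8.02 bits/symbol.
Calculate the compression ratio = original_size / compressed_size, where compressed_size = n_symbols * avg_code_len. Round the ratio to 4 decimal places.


original_size = n_symbols * orig_bits = 9326 * 16 = 149216 bits
compressed_size = n_symbols * avg_code_len = 9326 * 8.02 = 74794.52 bits
ratio = original_size / compressed_size = 149216 / 74794.52 = 1.995

Compression ratio = 1.995


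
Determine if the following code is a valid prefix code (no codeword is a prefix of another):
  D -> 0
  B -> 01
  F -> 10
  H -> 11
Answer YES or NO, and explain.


Checking each pair (does one codeword prefix another?):
  D='0' vs B='01': prefix -- VIOLATION

NO -- this is NOT a valid prefix code. D (0) is a prefix of B (01).


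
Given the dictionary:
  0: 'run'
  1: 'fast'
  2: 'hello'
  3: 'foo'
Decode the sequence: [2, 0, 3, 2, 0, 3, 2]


Look up each index in the dictionary:
  2 -> 'hello'
  0 -> 'run'
  3 -> 'foo'
  2 -> 'hello'
  0 -> 'run'
  3 -> 'foo'
  2 -> 'hello'

Decoded: "hello run foo hello run foo hello"


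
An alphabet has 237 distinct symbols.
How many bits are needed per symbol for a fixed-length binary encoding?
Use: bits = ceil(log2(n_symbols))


log2(237) = 7.8887
Bracket: 2^7 = 128 < 237 <= 2^8 = 256
So ceil(log2(237)) = 8

bits = ceil(log2(237)) = ceil(7.8887) = 8 bits


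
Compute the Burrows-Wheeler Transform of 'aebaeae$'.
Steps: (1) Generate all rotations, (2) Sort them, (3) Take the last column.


Rotations (sorted):
  0: $aebaeae -> last char: e
  1: ae$aebae -> last char: e
  2: aeae$aeb -> last char: b
  3: aebaeae$ -> last char: $
  4: baeae$ae -> last char: e
  5: e$aebaea -> last char: a
  6: eae$aeba -> last char: a
  7: ebaeae$a -> last char: a


BWT = eeb$eaaa


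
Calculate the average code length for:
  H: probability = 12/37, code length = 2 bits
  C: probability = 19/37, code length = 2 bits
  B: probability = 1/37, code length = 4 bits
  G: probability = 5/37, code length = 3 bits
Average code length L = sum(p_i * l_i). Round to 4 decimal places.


Weighted contributions p_i * l_i:
  H: (12/37) * 2 = 24/37
  C: (19/37) * 2 = 38/37
  B: (1/37) * 4 = 4/37
  G: (5/37) * 3 = 15/37
Sum = (24 + 38 + 4 + 15)/37 = 81/37

L = 81/37 = 2.1892 bits/symbol


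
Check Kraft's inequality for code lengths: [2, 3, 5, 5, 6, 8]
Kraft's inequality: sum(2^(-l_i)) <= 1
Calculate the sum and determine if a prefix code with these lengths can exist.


Sum = 2^(-2) + 2^(-3) + 2^(-5) + 2^(-5) + 2^(-6) + 2^(-8)
    = 0.25 + 0.125 + 0.03125 + 0.03125 + 0.015625 + 0.00390625
    = 117/256 = 0.45703125
Since 0.45703125 <= 1, Kraft's inequality IS satisfied.
A prefix code with these lengths CAN exist.

Kraft sum = 0.45703125. Satisfied.


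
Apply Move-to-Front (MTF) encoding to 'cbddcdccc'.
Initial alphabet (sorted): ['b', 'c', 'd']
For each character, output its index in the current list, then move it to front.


MTF encoding:
'c': index 1 in ['b', 'c', 'd'] -> ['c', 'b', 'd']
'b': index 1 in ['c', 'b', 'd'] -> ['b', 'c', 'd']
'd': index 2 in ['b', 'c', 'd'] -> ['d', 'b', 'c']
'd': index 0 in ['d', 'b', 'c'] -> ['d', 'b', 'c']
'c': index 2 in ['d', 'b', 'c'] -> ['c', 'd', 'b']
'd': index 1 in ['c', 'd', 'b'] -> ['d', 'c', 'b']
'c': index 1 in ['d', 'c', 'b'] -> ['c', 'd', 'b']
'c': index 0 in ['c', 'd', 'b'] -> ['c', 'd', 'b']
'c': index 0 in ['c', 'd', 'b'] -> ['c', 'd', 'b']


Output: [1, 1, 2, 0, 2, 1, 1, 0, 0]


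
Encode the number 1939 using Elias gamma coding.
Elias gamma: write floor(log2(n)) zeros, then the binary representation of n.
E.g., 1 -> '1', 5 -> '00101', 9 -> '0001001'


num_bits = floor(log2(1939)) + 1 = 11
leading_zeros = num_bits - 1 = 10
binary(1939) = 11110010011

Elias gamma(1939) = '0000000000' + '11110010011' = 000000000011110010011 (21 bits)


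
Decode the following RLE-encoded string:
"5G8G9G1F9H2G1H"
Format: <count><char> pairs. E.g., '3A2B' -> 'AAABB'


Expanding each <count><char> pair:
  5G -> 'GGGGG'
  8G -> 'GGGGGGGG'
  9G -> 'GGGGGGGGG'
  1F -> 'F'
  9H -> 'HHHHHHHHH'
  2G -> 'GG'
  1H -> 'H'

Decoded = GGGGGGGGGGGGGGGGGGGGGGFHHHHHHHHHGGH


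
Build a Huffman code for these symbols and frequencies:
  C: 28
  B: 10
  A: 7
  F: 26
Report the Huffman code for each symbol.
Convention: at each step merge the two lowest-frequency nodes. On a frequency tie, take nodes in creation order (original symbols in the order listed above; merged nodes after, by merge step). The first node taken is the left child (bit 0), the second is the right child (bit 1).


Huffman tree construction:
Step 1: Merge A(7) + B(10) = 17
Step 2: Merge (A+B)(17) + F(26) = 43
Step 3: Merge C(28) + ((A+B)+F)(43) = 71
Read each symbol's code off the tree from the root (left child = 0, right child = 1).

Codes:
  C: 0 (length 1)
  B: 101 (length 3)
  A: 100 (length 3)
  F: 11 (length 2)
Average code length: 131/71 = 1.8451 bits/symbol


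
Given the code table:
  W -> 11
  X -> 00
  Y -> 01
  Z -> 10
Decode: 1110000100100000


Decoding:
11 -> W
10 -> Z
00 -> X
01 -> Y
00 -> X
10 -> Z
00 -> X
00 -> X


Result: WZXYXZXX


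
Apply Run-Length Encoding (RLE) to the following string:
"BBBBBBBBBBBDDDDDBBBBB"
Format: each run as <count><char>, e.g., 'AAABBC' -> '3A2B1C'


Scanning runs left to right:
  i=0: run of 'B' x 11 -> '11B'
  i=11: run of 'D' x 5 -> '5D'
  i=16: run of 'B' x 5 -> '5B'

RLE = 11B5D5B


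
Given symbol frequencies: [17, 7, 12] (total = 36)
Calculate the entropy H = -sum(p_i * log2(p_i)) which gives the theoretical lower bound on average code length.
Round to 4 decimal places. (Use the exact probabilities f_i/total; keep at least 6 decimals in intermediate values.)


Per-symbol terms -p_i * log2(p_i) with p_i = f_i/36:
  p = 17/36 = 0.472222: log2(p) = -1.082462, -p*log2(p) = 0.511163
  p = 7/36 = 0.194444: log2(p) = -2.362570, -p*log2(p) = 0.459389
  p = 12/36 = 0.333333: log2(p) = -1.584963, -p*log2(p) = 0.528321
H = 0.511163 + 0.459389 + 0.528321 = 1.498873

H = 1.4989 bits/symbol


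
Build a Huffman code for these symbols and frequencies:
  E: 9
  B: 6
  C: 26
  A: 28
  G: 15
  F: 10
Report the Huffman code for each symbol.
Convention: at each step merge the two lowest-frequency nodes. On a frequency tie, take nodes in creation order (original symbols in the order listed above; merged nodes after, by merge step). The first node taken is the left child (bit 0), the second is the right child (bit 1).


Huffman tree construction:
Step 1: Merge B(6) + E(9) = 15
Step 2: Merge F(10) + G(15) = 25
Step 3: Merge (B+E)(15) + (F+G)(25) = 40
Step 4: Merge C(26) + A(28) = 54
Step 5: Merge ((B+E)+(F+G))(40) + (C+A)(54) = 94
Read each symbol's code off the tree from the root (left child = 0, right child = 1).

Codes:
  E: 001 (length 3)
  B: 000 (length 3)
  C: 10 (length 2)
  A: 11 (length 2)
  G: 011 (length 3)
  F: 010 (length 3)
Average code length: 228/94 = 2.4255 bits/symbol


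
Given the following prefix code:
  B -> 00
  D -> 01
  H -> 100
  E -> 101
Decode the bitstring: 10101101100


Decoding step by step:
Bits 101 -> E
Bits 01 -> D
Bits 101 -> E
Bits 100 -> H


Decoded message: EDEH


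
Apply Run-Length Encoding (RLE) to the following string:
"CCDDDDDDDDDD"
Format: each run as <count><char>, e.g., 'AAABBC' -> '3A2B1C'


Scanning runs left to right:
  i=0: run of 'C' x 2 -> '2C'
  i=2: run of 'D' x 10 -> '10D'

RLE = 2C10D


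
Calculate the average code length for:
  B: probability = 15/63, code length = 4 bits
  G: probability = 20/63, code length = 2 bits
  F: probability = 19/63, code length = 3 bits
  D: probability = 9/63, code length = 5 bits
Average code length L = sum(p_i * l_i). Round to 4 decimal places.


Weighted contributions p_i * l_i:
  B: (15/63) * 4 = 60/63
  G: (20/63) * 2 = 40/63
  F: (19/63) * 3 = 57/63
  D: (9/63) * 5 = 45/63
Sum = (60 + 40 + 57 + 45)/63 = 202/63

L = 202/63 = 3.2063 bits/symbol


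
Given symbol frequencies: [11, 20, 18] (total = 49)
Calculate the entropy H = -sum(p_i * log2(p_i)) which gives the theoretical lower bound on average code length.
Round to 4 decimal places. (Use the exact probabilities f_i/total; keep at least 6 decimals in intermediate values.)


Per-symbol terms -p_i * log2(p_i) with p_i = f_i/49:
  p = 11/49 = 0.224490: log2(p) = -2.155278, -p*log2(p) = 0.483838
  p = 20/49 = 0.408163: log2(p) = -1.292782, -p*log2(p) = 0.527666
  p = 18/49 = 0.367347: log2(p) = -1.444785, -p*log2(p) = 0.530737
H = 0.483838 + 0.527666 + 0.530737 = 1.542241

H = 1.5422 bits/symbol


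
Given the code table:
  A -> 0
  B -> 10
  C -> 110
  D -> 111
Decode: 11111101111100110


Decoding:
111 -> D
111 -> D
0 -> A
111 -> D
110 -> C
0 -> A
110 -> C


Result: DDADCAC


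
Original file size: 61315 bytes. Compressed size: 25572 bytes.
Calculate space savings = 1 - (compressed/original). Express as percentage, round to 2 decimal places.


ratio = compressed/original = 25572/61315 = 0.417059
savings = 1 - ratio = 1 - 0.417059 = 0.582941
as a percentage: 0.582941 * 100 = 58.29%

Space savings = 1 - 25572/61315 = 58.29%


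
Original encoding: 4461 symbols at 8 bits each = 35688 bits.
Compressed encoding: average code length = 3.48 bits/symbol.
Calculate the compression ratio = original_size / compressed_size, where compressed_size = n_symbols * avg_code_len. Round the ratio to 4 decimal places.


original_size = n_symbols * orig_bits = 4461 * 8 = 35688 bits
compressed_size = n_symbols * avg_code_len = 4461 * 3.48 = 15524.28 bits
ratio = original_size / compressed_size = 35688 / 15524.28 = 2.2989

Compression ratio = 2.2989


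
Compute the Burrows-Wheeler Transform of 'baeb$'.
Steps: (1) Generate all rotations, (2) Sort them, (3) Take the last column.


Rotations (sorted):
  0: $baeb -> last char: b
  1: aeb$b -> last char: b
  2: b$bae -> last char: e
  3: baeb$ -> last char: $
  4: eb$ba -> last char: a


BWT = bbe$a


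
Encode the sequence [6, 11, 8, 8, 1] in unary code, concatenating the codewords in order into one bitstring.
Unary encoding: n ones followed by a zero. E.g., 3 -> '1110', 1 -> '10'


Encode each number as n ones followed by a terminating 0:
  6 -> 1111110 (7 bits)
  11 -> 111111111110 (12 bits)
  8 -> 111111110 (9 bits)
  8 -> 111111110 (9 bits)
  1 -> 10 (2 bits)
Total length = 7 + 12 + 9 + 9 + 2 = 39 bits.

Unary([6, 11, 8, 8, 1]) = 111111011111111111011111111011111111010 (39 bits)


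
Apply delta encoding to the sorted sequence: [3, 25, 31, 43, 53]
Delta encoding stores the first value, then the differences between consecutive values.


First value: 3
Deltas:
  25 - 3 = 22
  31 - 25 = 6
  43 - 31 = 12
  53 - 43 = 10


Delta encoded: [3, 22, 6, 12, 10]


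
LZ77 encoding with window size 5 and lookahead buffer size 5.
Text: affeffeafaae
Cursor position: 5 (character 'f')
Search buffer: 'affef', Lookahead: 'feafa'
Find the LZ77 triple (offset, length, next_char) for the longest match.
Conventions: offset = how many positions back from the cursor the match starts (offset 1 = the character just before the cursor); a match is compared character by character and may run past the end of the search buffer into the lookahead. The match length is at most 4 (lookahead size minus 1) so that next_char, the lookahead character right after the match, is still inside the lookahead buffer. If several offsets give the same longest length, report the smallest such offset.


Try each offset into the search buffer:
  offset=1 (pos 4, char 'f'): match length 1
  offset=2 (pos 3, char 'e'): match length 0
  offset=3 (pos 2, char 'f'): match length 2
  offset=4 (pos 1, char 'f'): match length 1
  offset=5 (pos 0, char 'a'): match length 0
Longest match has length 2 at offset 3.
next_char = character at position 5 + 2 = 7 -> 'a'

Best match: offset=3, length=2 (matching 'fe' starting at position 2)
LZ77 triple: (3, 2, 'a')


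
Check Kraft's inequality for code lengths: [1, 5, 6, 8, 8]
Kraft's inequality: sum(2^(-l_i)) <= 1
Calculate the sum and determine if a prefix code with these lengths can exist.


Sum = 2^(-1) + 2^(-5) + 2^(-6) + 2^(-8) + 2^(-8)
    = 0.5 + 0.03125 + 0.015625 + 0.00390625 + 0.00390625
    = 142/256 = 0.5546875
Since 0.5546875 <= 1, Kraft's inequality IS satisfied.
A prefix code with these lengths CAN exist.

Kraft sum = 0.5546875. Satisfied.


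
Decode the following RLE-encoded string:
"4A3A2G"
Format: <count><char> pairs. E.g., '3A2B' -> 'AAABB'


Expanding each <count><char> pair:
  4A -> 'AAAA'
  3A -> 'AAA'
  2G -> 'GG'

Decoded = AAAAAAAGG


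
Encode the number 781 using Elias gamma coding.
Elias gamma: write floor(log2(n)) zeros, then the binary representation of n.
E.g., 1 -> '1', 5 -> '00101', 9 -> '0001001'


num_bits = floor(log2(781)) + 1 = 10
leading_zeros = num_bits - 1 = 9
binary(781) = 1100001101

Elias gamma(781) = '000000000' + '1100001101' = 0000000001100001101 (19 bits)


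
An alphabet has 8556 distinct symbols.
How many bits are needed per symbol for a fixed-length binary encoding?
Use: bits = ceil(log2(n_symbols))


log2(8556) = 13.0627
Bracket: 2^13 = 8192 < 8556 <= 2^14 = 16384
So ceil(log2(8556)) = 14

bits = ceil(log2(8556)) = ceil(13.0627) = 14 bits


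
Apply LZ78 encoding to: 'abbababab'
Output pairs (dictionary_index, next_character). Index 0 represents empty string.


LZ78 encoding steps:
Dictionary: {0: ''}
Step 1: w='' (idx 0), next='a' -> output (0, 'a'), add 'a' as idx 1
Step 2: w='' (idx 0), next='b' -> output (0, 'b'), add 'b' as idx 2
Step 3: w='b' (idx 2), next='a' -> output (2, 'a'), add 'ba' as idx 3
Step 4: w='ba' (idx 3), next='b' -> output (3, 'b'), add 'bab' as idx 4
Step 5: w='a' (idx 1), next='b' -> output (1, 'b'), add 'ab' as idx 5


Encoded: [(0, 'a'), (0, 'b'), (2, 'a'), (3, 'b'), (1, 'b')]


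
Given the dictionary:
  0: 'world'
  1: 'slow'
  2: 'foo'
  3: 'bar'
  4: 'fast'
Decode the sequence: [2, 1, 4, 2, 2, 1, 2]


Look up each index in the dictionary:
  2 -> 'foo'
  1 -> 'slow'
  4 -> 'fast'
  2 -> 'foo'
  2 -> 'foo'
  1 -> 'slow'
  2 -> 'foo'

Decoded: "foo slow fast foo foo slow foo"


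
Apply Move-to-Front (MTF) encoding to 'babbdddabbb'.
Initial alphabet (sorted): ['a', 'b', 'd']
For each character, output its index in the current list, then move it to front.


MTF encoding:
'b': index 1 in ['a', 'b', 'd'] -> ['b', 'a', 'd']
'a': index 1 in ['b', 'a', 'd'] -> ['a', 'b', 'd']
'b': index 1 in ['a', 'b', 'd'] -> ['b', 'a', 'd']
'b': index 0 in ['b', 'a', 'd'] -> ['b', 'a', 'd']
'd': index 2 in ['b', 'a', 'd'] -> ['d', 'b', 'a']
'd': index 0 in ['d', 'b', 'a'] -> ['d', 'b', 'a']
'd': index 0 in ['d', 'b', 'a'] -> ['d', 'b', 'a']
'a': index 2 in ['d', 'b', 'a'] -> ['a', 'd', 'b']
'b': index 2 in ['a', 'd', 'b'] -> ['b', 'a', 'd']
'b': index 0 in ['b', 'a', 'd'] -> ['b', 'a', 'd']
'b': index 0 in ['b', 'a', 'd'] -> ['b', 'a', 'd']


Output: [1, 1, 1, 0, 2, 0, 0, 2, 2, 0, 0]


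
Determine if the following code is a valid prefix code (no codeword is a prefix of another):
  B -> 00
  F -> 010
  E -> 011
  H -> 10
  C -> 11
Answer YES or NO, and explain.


Checking each pair (does one codeword prefix another?):
  B='00' vs F='010': no prefix
  B='00' vs E='011': no prefix
  B='00' vs H='10': no prefix
  B='00' vs C='11': no prefix
  F='010' vs B='00': no prefix
  F='010' vs E='011': no prefix
  F='010' vs H='10': no prefix
  F='010' vs C='11': no prefix
  E='011' vs B='00': no prefix
  E='011' vs F='010': no prefix
  E='011' vs H='10': no prefix
  E='011' vs C='11': no prefix
  H='10' vs B='00': no prefix
  H='10' vs F='010': no prefix
  H='10' vs E='011': no prefix
  H='10' vs C='11': no prefix
  C='11' vs B='00': no prefix
  C='11' vs F='010': no prefix
  C='11' vs E='011': no prefix
  C='11' vs H='10': no prefix
No violation found over all pairs.

YES -- this is a valid prefix code. No codeword is a prefix of any other codeword.


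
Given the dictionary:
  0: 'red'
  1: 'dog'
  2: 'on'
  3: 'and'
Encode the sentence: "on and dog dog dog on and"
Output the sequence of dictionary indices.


Look up each word in the dictionary:
  'on' -> 2
  'and' -> 3
  'dog' -> 1
  'dog' -> 1
  'dog' -> 1
  'on' -> 2
  'and' -> 3

Encoded: [2, 3, 1, 1, 1, 2, 3]


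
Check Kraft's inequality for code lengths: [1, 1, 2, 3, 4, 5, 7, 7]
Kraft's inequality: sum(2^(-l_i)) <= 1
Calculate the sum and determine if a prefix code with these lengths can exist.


Sum = 2^(-1) + 2^(-1) + 2^(-2) + 2^(-3) + 2^(-4) + 2^(-5) + 2^(-7) + 2^(-7)
    = 0.5 + 0.5 + 0.25 + 0.125 + 0.0625 + 0.03125 + 0.0078125 + 0.0078125
    = 190/128 = 1.484375
Since 1.484375 > 1, Kraft's inequality is NOT satisfied.
A prefix code with these lengths CANNOT exist.

Kraft sum = 1.484375. Not satisfied.


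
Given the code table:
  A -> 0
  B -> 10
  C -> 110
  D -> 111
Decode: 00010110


Decoding:
0 -> A
0 -> A
0 -> A
10 -> B
110 -> C


Result: AAABC


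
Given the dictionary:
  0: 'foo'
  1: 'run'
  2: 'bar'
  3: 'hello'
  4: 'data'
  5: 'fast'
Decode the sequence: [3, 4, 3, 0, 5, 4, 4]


Look up each index in the dictionary:
  3 -> 'hello'
  4 -> 'data'
  3 -> 'hello'
  0 -> 'foo'
  5 -> 'fast'
  4 -> 'data'
  4 -> 'data'

Decoded: "hello data hello foo fast data data"


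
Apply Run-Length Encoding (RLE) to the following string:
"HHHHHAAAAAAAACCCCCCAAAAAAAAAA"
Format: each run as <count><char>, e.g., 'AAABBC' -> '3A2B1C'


Scanning runs left to right:
  i=0: run of 'H' x 5 -> '5H'
  i=5: run of 'A' x 8 -> '8A'
  i=13: run of 'C' x 6 -> '6C'
  i=19: run of 'A' x 10 -> '10A'

RLE = 5H8A6C10A


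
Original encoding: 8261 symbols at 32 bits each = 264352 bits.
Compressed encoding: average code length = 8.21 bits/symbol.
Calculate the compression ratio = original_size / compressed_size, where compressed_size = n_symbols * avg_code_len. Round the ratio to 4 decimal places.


original_size = n_symbols * orig_bits = 8261 * 32 = 264352 bits
compressed_size = n_symbols * avg_code_len = 8261 * 8.21 = 67822.81 bits
ratio = original_size / compressed_size = 264352 / 67822.81 = 3.8977

Compression ratio = 3.8977


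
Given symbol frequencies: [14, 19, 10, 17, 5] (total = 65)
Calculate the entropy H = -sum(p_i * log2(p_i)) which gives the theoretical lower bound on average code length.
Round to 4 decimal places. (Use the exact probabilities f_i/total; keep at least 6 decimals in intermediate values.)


Per-symbol terms -p_i * log2(p_i) with p_i = f_i/65:
  p = 14/65 = 0.215385: log2(p) = -2.215013, -p*log2(p) = 0.477080
  p = 19/65 = 0.292308: log2(p) = -1.774440, -p*log2(p) = 0.518683
  p = 10/65 = 0.153846: log2(p) = -2.700440, -p*log2(p) = 0.415452
  p = 17/65 = 0.261538: log2(p) = -1.934905, -p*log2(p) = 0.506052
  p = 5/65 = 0.076923: log2(p) = -3.700440, -p*log2(p) = 0.284649
H = 0.477080 + 0.518683 + 0.415452 + 0.506052 + 0.284649 = 2.201916

H = 2.2019 bits/symbol


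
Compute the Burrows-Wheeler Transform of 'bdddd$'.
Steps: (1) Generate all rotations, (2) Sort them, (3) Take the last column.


Rotations (sorted):
  0: $bdddd -> last char: d
  1: bdddd$ -> last char: $
  2: d$bddd -> last char: d
  3: dd$bdd -> last char: d
  4: ddd$bd -> last char: d
  5: dddd$b -> last char: b


BWT = d$dddb


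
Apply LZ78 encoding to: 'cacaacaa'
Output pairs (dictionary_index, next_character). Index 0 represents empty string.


LZ78 encoding steps:
Dictionary: {0: ''}
Step 1: w='' (idx 0), next='c' -> output (0, 'c'), add 'c' as idx 1
Step 2: w='' (idx 0), next='a' -> output (0, 'a'), add 'a' as idx 2
Step 3: w='c' (idx 1), next='a' -> output (1, 'a'), add 'ca' as idx 3
Step 4: w='a' (idx 2), next='c' -> output (2, 'c'), add 'ac' as idx 4
Step 5: w='a' (idx 2), next='a' -> output (2, 'a'), add 'aa' as idx 5


Encoded: [(0, 'c'), (0, 'a'), (1, 'a'), (2, 'c'), (2, 'a')]


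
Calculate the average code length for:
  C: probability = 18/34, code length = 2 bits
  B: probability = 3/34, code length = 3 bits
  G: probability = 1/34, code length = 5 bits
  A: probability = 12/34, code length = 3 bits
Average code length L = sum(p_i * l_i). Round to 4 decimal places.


Weighted contributions p_i * l_i:
  C: (18/34) * 2 = 36/34
  B: (3/34) * 3 = 9/34
  G: (1/34) * 5 = 5/34
  A: (12/34) * 3 = 36/34
Sum = (36 + 9 + 5 + 36)/34 = 86/34

L = 86/34 = 2.5294 bits/symbol


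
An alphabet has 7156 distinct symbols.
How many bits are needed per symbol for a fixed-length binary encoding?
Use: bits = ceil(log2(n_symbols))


log2(7156) = 12.8049
Bracket: 2^12 = 4096 < 7156 <= 2^13 = 8192
So ceil(log2(7156)) = 13

bits = ceil(log2(7156)) = ceil(12.8049) = 13 bits


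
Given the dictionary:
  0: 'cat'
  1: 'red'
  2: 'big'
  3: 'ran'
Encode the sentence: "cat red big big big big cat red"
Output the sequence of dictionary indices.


Look up each word in the dictionary:
  'cat' -> 0
  'red' -> 1
  'big' -> 2
  'big' -> 2
  'big' -> 2
  'big' -> 2
  'cat' -> 0
  'red' -> 1

Encoded: [0, 1, 2, 2, 2, 2, 0, 1]


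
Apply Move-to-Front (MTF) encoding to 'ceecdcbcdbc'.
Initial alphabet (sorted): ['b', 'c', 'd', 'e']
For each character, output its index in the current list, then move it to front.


MTF encoding:
'c': index 1 in ['b', 'c', 'd', 'e'] -> ['c', 'b', 'd', 'e']
'e': index 3 in ['c', 'b', 'd', 'e'] -> ['e', 'c', 'b', 'd']
'e': index 0 in ['e', 'c', 'b', 'd'] -> ['e', 'c', 'b', 'd']
'c': index 1 in ['e', 'c', 'b', 'd'] -> ['c', 'e', 'b', 'd']
'd': index 3 in ['c', 'e', 'b', 'd'] -> ['d', 'c', 'e', 'b']
'c': index 1 in ['d', 'c', 'e', 'b'] -> ['c', 'd', 'e', 'b']
'b': index 3 in ['c', 'd', 'e', 'b'] -> ['b', 'c', 'd', 'e']
'c': index 1 in ['b', 'c', 'd', 'e'] -> ['c', 'b', 'd', 'e']
'd': index 2 in ['c', 'b', 'd', 'e'] -> ['d', 'c', 'b', 'e']
'b': index 2 in ['d', 'c', 'b', 'e'] -> ['b', 'd', 'c', 'e']
'c': index 2 in ['b', 'd', 'c', 'e'] -> ['c', 'b', 'd', 'e']


Output: [1, 3, 0, 1, 3, 1, 3, 1, 2, 2, 2]


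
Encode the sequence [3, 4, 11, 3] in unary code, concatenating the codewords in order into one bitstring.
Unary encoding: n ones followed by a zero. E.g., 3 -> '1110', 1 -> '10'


Encode each number as n ones followed by a terminating 0:
  3 -> 1110 (4 bits)
  4 -> 11110 (5 bits)
  11 -> 111111111110 (12 bits)
  3 -> 1110 (4 bits)
Total length = 4 + 5 + 12 + 4 = 25 bits.

Unary([3, 4, 11, 3]) = 1110111101111111111101110 (25 bits)


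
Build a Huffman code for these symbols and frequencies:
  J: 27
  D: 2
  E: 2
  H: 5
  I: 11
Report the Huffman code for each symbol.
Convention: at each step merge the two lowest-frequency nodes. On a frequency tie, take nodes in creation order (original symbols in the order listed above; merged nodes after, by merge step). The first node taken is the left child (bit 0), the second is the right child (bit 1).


Huffman tree construction:
Step 1: Merge D(2) + E(2) = 4
Step 2: Merge (D+E)(4) + H(5) = 9
Step 3: Merge ((D+E)+H)(9) + I(11) = 20
Step 4: Merge (((D+E)+H)+I)(20) + J(27) = 47
Read each symbol's code off the tree from the root (left child = 0, right child = 1).

Codes:
  J: 1 (length 1)
  D: 0000 (length 4)
  E: 0001 (length 4)
  H: 001 (length 3)
  I: 01 (length 2)
Average code length: 80/47 = 1.7021 bits/symbol


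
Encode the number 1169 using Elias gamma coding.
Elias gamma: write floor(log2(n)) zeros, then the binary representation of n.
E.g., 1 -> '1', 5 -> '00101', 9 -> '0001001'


num_bits = floor(log2(1169)) + 1 = 11
leading_zeros = num_bits - 1 = 10
binary(1169) = 10010010001

Elias gamma(1169) = '0000000000' + '10010010001' = 000000000010010010001 (21 bits)


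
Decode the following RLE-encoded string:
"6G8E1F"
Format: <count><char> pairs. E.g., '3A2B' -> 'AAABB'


Expanding each <count><char> pair:
  6G -> 'GGGGGG'
  8E -> 'EEEEEEEE'
  1F -> 'F'

Decoded = GGGGGGEEEEEEEEF


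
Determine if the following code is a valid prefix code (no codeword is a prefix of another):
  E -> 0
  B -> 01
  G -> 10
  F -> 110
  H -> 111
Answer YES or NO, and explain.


Checking each pair (does one codeword prefix another?):
  E='0' vs B='01': prefix -- VIOLATION

NO -- this is NOT a valid prefix code. E (0) is a prefix of B (01).


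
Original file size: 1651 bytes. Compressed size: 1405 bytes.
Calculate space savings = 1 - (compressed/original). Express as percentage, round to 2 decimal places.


ratio = compressed/original = 1405/1651 = 0.850999
savings = 1 - ratio = 1 - 0.850999 = 0.149001
as a percentage: 0.149001 * 100 = 14.9%

Space savings = 1 - 1405/1651 = 14.9%


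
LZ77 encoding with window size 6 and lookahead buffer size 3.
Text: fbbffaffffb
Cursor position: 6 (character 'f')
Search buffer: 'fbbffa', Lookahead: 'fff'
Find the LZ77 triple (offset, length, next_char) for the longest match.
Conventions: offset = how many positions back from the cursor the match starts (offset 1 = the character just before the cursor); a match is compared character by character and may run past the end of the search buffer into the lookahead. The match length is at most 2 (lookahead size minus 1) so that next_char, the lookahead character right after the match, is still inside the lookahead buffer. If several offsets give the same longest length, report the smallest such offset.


Try each offset into the search buffer:
  offset=1 (pos 5, char 'a'): match length 0
  offset=2 (pos 4, char 'f'): match length 1
  offset=3 (pos 3, char 'f'): match length 2
  offset=4 (pos 2, char 'b'): match length 0
  offset=5 (pos 1, char 'b'): match length 0
  offset=6 (pos 0, char 'f'): match length 1
Longest match has length 2 at offset 3.
next_char = character at position 6 + 2 = 8 -> 'f'

Best match: offset=3, length=2 (matching 'ff' starting at position 3)
LZ77 triple: (3, 2, 'f')


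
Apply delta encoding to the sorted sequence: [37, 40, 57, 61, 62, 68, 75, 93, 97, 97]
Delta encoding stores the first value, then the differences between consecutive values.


First value: 37
Deltas:
  40 - 37 = 3
  57 - 40 = 17
  61 - 57 = 4
  62 - 61 = 1
  68 - 62 = 6
  75 - 68 = 7
  93 - 75 = 18
  97 - 93 = 4
  97 - 97 = 0


Delta encoded: [37, 3, 17, 4, 1, 6, 7, 18, 4, 0]


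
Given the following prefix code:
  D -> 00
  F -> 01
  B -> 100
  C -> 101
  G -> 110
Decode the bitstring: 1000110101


Decoding step by step:
Bits 100 -> B
Bits 01 -> F
Bits 101 -> C
Bits 01 -> F


Decoded message: BFCF


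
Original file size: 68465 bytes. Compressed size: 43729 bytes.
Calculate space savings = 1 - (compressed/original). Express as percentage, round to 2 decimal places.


ratio = compressed/original = 43729/68465 = 0.638706
savings = 1 - ratio = 1 - 0.638706 = 0.361294
as a percentage: 0.361294 * 100 = 36.13%

Space savings = 1 - 43729/68465 = 36.13%


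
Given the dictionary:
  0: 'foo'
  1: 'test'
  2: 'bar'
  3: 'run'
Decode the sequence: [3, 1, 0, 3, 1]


Look up each index in the dictionary:
  3 -> 'run'
  1 -> 'test'
  0 -> 'foo'
  3 -> 'run'
  1 -> 'test'

Decoded: "run test foo run test"


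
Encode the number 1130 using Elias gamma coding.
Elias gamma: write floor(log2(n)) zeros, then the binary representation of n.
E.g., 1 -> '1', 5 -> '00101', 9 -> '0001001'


num_bits = floor(log2(1130)) + 1 = 11
leading_zeros = num_bits - 1 = 10
binary(1130) = 10001101010

Elias gamma(1130) = '0000000000' + '10001101010' = 000000000010001101010 (21 bits)


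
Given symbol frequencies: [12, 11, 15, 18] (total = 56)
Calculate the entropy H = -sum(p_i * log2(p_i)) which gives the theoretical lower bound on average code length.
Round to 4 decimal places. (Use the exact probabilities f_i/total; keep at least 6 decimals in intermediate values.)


Per-symbol terms -p_i * log2(p_i) with p_i = f_i/56:
  p = 12/56 = 0.214286: log2(p) = -2.222392, -p*log2(p) = 0.476227
  p = 11/56 = 0.196429: log2(p) = -2.347923, -p*log2(p) = 0.461199
  p = 15/56 = 0.267857: log2(p) = -1.900464, -p*log2(p) = 0.509053
  p = 18/56 = 0.321429: log2(p) = -1.637430, -p*log2(p) = 0.526317
H = 0.476227 + 0.461199 + 0.509053 + 0.526317 = 1.972796

H = 1.9728 bits/symbol


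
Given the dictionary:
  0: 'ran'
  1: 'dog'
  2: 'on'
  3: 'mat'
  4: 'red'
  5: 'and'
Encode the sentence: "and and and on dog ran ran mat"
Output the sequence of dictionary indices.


Look up each word in the dictionary:
  'and' -> 5
  'and' -> 5
  'and' -> 5
  'on' -> 2
  'dog' -> 1
  'ran' -> 0
  'ran' -> 0
  'mat' -> 3

Encoded: [5, 5, 5, 2, 1, 0, 0, 3]


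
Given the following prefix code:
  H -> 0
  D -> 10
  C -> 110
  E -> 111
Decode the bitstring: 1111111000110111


Decoding step by step:
Bits 111 -> E
Bits 111 -> E
Bits 10 -> D
Bits 0 -> H
Bits 0 -> H
Bits 110 -> C
Bits 111 -> E


Decoded message: EEDHHCE


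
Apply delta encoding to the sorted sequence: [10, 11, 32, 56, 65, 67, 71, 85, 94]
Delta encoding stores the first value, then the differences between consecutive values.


First value: 10
Deltas:
  11 - 10 = 1
  32 - 11 = 21
  56 - 32 = 24
  65 - 56 = 9
  67 - 65 = 2
  71 - 67 = 4
  85 - 71 = 14
  94 - 85 = 9


Delta encoded: [10, 1, 21, 24, 9, 2, 4, 14, 9]


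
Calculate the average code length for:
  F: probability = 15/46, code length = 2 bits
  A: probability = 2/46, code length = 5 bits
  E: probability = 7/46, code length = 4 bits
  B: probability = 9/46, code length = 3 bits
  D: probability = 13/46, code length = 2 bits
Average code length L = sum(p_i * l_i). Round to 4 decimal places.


Weighted contributions p_i * l_i:
  F: (15/46) * 2 = 30/46
  A: (2/46) * 5 = 10/46
  E: (7/46) * 4 = 28/46
  B: (9/46) * 3 = 27/46
  D: (13/46) * 2 = 26/46
Sum = (30 + 10 + 28 + 27 + 26)/46 = 121/46

L = 121/46 = 2.6304 bits/symbol


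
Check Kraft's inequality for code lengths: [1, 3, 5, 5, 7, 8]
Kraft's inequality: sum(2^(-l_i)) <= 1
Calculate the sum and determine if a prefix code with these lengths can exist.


Sum = 2^(-1) + 2^(-3) + 2^(-5) + 2^(-5) + 2^(-7) + 2^(-8)
    = 0.5 + 0.125 + 0.03125 + 0.03125 + 0.0078125 + 0.00390625
    = 179/256 = 0.69921875
Since 0.69921875 <= 1, Kraft's inequality IS satisfied.
A prefix code with these lengths CAN exist.

Kraft sum = 0.69921875. Satisfied.


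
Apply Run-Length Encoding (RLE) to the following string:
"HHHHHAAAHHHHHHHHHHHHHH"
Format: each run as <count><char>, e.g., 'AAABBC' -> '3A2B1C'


Scanning runs left to right:
  i=0: run of 'H' x 5 -> '5H'
  i=5: run of 'A' x 3 -> '3A'
  i=8: run of 'H' x 14 -> '14H'

RLE = 5H3A14H


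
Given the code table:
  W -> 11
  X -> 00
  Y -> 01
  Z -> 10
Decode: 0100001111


Decoding:
01 -> Y
00 -> X
00 -> X
11 -> W
11 -> W


Result: YXXWW


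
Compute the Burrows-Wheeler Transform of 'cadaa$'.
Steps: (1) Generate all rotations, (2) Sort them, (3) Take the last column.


Rotations (sorted):
  0: $cadaa -> last char: a
  1: a$cada -> last char: a
  2: aa$cad -> last char: d
  3: adaa$c -> last char: c
  4: cadaa$ -> last char: $
  5: daa$ca -> last char: a


BWT = aadc$a


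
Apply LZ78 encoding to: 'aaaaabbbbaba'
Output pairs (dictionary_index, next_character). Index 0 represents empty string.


LZ78 encoding steps:
Dictionary: {0: ''}
Step 1: w='' (idx 0), next='a' -> output (0, 'a'), add 'a' as idx 1
Step 2: w='a' (idx 1), next='a' -> output (1, 'a'), add 'aa' as idx 2
Step 3: w='aa' (idx 2), next='b' -> output (2, 'b'), add 'aab' as idx 3
Step 4: w='' (idx 0), next='b' -> output (0, 'b'), add 'b' as idx 4
Step 5: w='b' (idx 4), next='b' -> output (4, 'b'), add 'bb' as idx 5
Step 6: w='a' (idx 1), next='b' -> output (1, 'b'), add 'ab' as idx 6
Step 7: w='a' (idx 1), end of input -> output (1, '')


Encoded: [(0, 'a'), (1, 'a'), (2, 'b'), (0, 'b'), (4, 'b'), (1, 'b'), (1, '')]


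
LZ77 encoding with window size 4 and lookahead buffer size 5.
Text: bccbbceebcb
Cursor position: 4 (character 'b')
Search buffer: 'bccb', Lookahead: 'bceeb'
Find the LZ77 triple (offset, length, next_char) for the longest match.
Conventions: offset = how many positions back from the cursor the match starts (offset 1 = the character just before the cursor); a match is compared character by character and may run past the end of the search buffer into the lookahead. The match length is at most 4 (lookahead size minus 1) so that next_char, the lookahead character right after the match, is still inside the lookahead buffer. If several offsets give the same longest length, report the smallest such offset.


Try each offset into the search buffer:
  offset=1 (pos 3, char 'b'): match length 1
  offset=2 (pos 2, char 'c'): match length 0
  offset=3 (pos 1, char 'c'): match length 0
  offset=4 (pos 0, char 'b'): match length 2
Longest match has length 2 at offset 4.
next_char = character at position 4 + 2 = 6 -> 'e'

Best match: offset=4, length=2 (matching 'bc' starting at position 0)
LZ77 triple: (4, 2, 'e')


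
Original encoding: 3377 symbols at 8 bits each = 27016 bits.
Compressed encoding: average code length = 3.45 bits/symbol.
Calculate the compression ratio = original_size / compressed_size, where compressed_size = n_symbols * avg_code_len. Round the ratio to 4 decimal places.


original_size = n_symbols * orig_bits = 3377 * 8 = 27016 bits
compressed_size = n_symbols * avg_code_len = 3377 * 3.45 = 11650.65 bits
ratio = original_size / compressed_size = 27016 / 11650.65 = 2.3188

Compression ratio = 2.3188


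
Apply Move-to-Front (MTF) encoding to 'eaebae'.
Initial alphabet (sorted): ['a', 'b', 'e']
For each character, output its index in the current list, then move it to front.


MTF encoding:
'e': index 2 in ['a', 'b', 'e'] -> ['e', 'a', 'b']
'a': index 1 in ['e', 'a', 'b'] -> ['a', 'e', 'b']
'e': index 1 in ['a', 'e', 'b'] -> ['e', 'a', 'b']
'b': index 2 in ['e', 'a', 'b'] -> ['b', 'e', 'a']
'a': index 2 in ['b', 'e', 'a'] -> ['a', 'b', 'e']
'e': index 2 in ['a', 'b', 'e'] -> ['e', 'a', 'b']


Output: [2, 1, 1, 2, 2, 2]


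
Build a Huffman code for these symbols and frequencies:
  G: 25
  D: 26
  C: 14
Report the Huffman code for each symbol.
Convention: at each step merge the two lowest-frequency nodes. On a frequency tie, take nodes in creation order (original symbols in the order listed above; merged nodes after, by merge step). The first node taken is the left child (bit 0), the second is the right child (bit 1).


Huffman tree construction:
Step 1: Merge C(14) + G(25) = 39
Step 2: Merge D(26) + (C+G)(39) = 65
Read each symbol's code off the tree from the root (left child = 0, right child = 1).

Codes:
  G: 11 (length 2)
  D: 0 (length 1)
  C: 10 (length 2)
Average code length: 104/65 = 1.6000 bits/symbol


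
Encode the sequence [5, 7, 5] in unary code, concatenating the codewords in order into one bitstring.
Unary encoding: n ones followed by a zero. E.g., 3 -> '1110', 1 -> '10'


Encode each number as n ones followed by a terminating 0:
  5 -> 111110 (6 bits)
  7 -> 11111110 (8 bits)
  5 -> 111110 (6 bits)
Total length = 6 + 8 + 6 = 20 bits.

Unary([5, 7, 5]) = 11111011111110111110 (20 bits)


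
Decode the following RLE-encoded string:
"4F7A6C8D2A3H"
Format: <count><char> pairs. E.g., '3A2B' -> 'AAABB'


Expanding each <count><char> pair:
  4F -> 'FFFF'
  7A -> 'AAAAAAA'
  6C -> 'CCCCCC'
  8D -> 'DDDDDDDD'
  2A -> 'AA'
  3H -> 'HHH'

Decoded = FFFFAAAAAAACCCCCCDDDDDDDDAAHHH


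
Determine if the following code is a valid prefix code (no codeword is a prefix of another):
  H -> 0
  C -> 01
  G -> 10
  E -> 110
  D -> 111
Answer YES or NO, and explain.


Checking each pair (does one codeword prefix another?):
  H='0' vs C='01': prefix -- VIOLATION

NO -- this is NOT a valid prefix code. H (0) is a prefix of C (01).
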